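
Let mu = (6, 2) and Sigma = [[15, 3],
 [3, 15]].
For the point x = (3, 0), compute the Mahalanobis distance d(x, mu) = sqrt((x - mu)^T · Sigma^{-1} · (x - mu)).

Step 1 — centre the observation: (x - mu) = (-3, -2).

Step 2 — invert Sigma. det(Sigma) = 15·15 - (3)² = 216.
  Sigma^{-1} = (1/det) · [[d, -b], [-b, a]] = [[0.0694, -0.0139],
 [-0.0139, 0.0694]].

Step 3 — form the quadratic (x - mu)^T · Sigma^{-1} · (x - mu):
  Sigma^{-1} · (x - mu) = (-0.1806, -0.0972).
  (x - mu)^T · [Sigma^{-1} · (x - mu)] = (-3)·(-0.1806) + (-2)·(-0.0972) = 0.7361.

Step 4 — take square root: d = √(0.7361) ≈ 0.858.

d(x, mu) = √(0.7361) ≈ 0.858


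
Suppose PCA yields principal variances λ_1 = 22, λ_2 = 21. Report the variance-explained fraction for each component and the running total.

Step 1 — total variance = trace(Sigma) = Σ λ_i = 22 + 21 = 43.

Step 2 — fraction explained by component i = λ_i / Σ λ:
  PC1: 22/43 = 0.5116
  PC2: 21/43 = 0.4884

Step 3 — cumulative fraction after k components = (λ_1 + ... + λ_k) / Σ λ:
  k = 1: 22/43 = 0.5116
  k = 2: (22 + 21)/43 = 43/43 = 1

Summary (fraction, with percent):

explained: PC1 0.5116 (51.16%), PC2 0.4884 (48.84%);  cumulative: 0.5116, 1


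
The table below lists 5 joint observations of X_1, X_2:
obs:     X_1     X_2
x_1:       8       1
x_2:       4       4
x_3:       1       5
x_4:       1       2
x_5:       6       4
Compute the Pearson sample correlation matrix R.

Step 1 — column means:
  mean(X_1) = (8 + 4 + 1 + 1 + 6) / 5 = 20/5 = 4
  mean(X_2) = (1 + 4 + 5 + 2 + 4) / 5 = 16/5 = 3.2

Step 2 — sample variances and covariances s[i,j] = (1/(n-1)) · Σ_k (x_{k,i} - mean_i) · (x_{k,j} - mean_j), with n-1 = 4:
  s[X_1,X_1] = ((4)·(4) + (0)·(0) + (-3)·(-3) + (-3)·(-3) + (2)·(2)) / 4 = 38/4 = 9.5
  s[X_1,X_2] = ((4)·(-2.2) + (0)·(0.8) + (-3)·(1.8) + (-3)·(-1.2) + (2)·(0.8)) / 4 = -9/4 = -2.25
  s[X_2,X_2] = ((-2.2)·(-2.2) + (0.8)·(0.8) + (1.8)·(1.8) + (-1.2)·(-1.2) + (0.8)·(0.8)) / 4 = 10.8/4 = 2.7
  Sample standard deviations s_i = √(s[i,i]):
  s(X_1) = √(9.5) = 3.0822
  s(X_2) = √(2.7) = 1.6432

Step 3 — r_{ij} = s_{ij} / (s_i · s_j):
  r[X_1,X_1] = 1 (diagonal).
  r[X_1,X_2] = -2.25 / (3.0822 · 1.6432) = -2.25 / 5.0646 = -0.4443
  r[X_2,X_2] = 1 (diagonal).

R is symmetric with unit diagonal. Assembling:

R = [[1, -0.4443],
 [-0.4443, 1]]


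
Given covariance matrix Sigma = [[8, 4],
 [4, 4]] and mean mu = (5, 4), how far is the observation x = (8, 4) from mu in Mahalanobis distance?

Step 1 — centre the observation: (x - mu) = (3, 0).

Step 2 — invert Sigma. det(Sigma) = 8·4 - (4)² = 16.
  Sigma^{-1} = (1/det) · [[d, -b], [-b, a]] = [[0.25, -0.25],
 [-0.25, 0.5]].

Step 3 — form the quadratic (x - mu)^T · Sigma^{-1} · (x - mu):
  Sigma^{-1} · (x - mu) = (0.75, -0.75).
  (x - mu)^T · [Sigma^{-1} · (x - mu)] = (3)·(0.75) + (0)·(-0.75) = 2.25.

Step 4 — take square root: d = √(2.25) ≈ 1.5.

d(x, mu) = √(2.25) ≈ 1.5


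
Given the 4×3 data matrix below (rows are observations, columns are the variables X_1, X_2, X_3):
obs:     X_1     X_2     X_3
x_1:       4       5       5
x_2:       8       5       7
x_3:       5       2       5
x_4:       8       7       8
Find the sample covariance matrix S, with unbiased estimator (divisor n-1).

Step 1 — column means:
  mean(X_1) = (4 + 8 + 5 + 8) / 4 = 25/4 = 6.25
  mean(X_2) = (5 + 5 + 2 + 7) / 4 = 19/4 = 4.75
  mean(X_3) = (5 + 7 + 5 + 8) / 4 = 25/4 = 6.25

Step 2 — sample covariance S[i,j] = (1/(n-1)) · Σ_k (x_{k,i} - mean_i) · (x_{k,j} - mean_j), with n-1 = 3.
  S[X_1,X_1] = ((-2.25)·(-2.25) + (1.75)·(1.75) + (-1.25)·(-1.25) + (1.75)·(1.75)) / 3 = 12.75/3 = 4.25
  S[X_1,X_2] = ((-2.25)·(0.25) + (1.75)·(0.25) + (-1.25)·(-2.75) + (1.75)·(2.25)) / 3 = 7.25/3 = 2.4167
  S[X_1,X_3] = ((-2.25)·(-1.25) + (1.75)·(0.75) + (-1.25)·(-1.25) + (1.75)·(1.75)) / 3 = 8.75/3 = 2.9167
  S[X_2,X_2] = ((0.25)·(0.25) + (0.25)·(0.25) + (-2.75)·(-2.75) + (2.25)·(2.25)) / 3 = 12.75/3 = 4.25
  S[X_2,X_3] = ((0.25)·(-1.25) + (0.25)·(0.75) + (-2.75)·(-1.25) + (2.25)·(1.75)) / 3 = 7.25/3 = 2.4167
  S[X_3,X_3] = ((-1.25)·(-1.25) + (0.75)·(0.75) + (-1.25)·(-1.25) + (1.75)·(1.75)) / 3 = 6.75/3 = 2.25

S is symmetric (S[j,i] = S[i,j]). Assembling:

S = [[4.25, 2.4167, 2.9167],
 [2.4167, 4.25, 2.4167],
 [2.9167, 2.4167, 2.25]]


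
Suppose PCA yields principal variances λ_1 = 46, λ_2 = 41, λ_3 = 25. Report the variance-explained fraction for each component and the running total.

Step 1 — total variance = trace(Sigma) = Σ λ_i = 46 + 41 + 25 = 112.

Step 2 — fraction explained by component i = λ_i / Σ λ:
  PC1: 46/112 = 0.4107
  PC2: 41/112 = 0.3661
  PC3: 25/112 = 0.2232

Step 3 — cumulative fraction after k components = (λ_1 + ... + λ_k) / Σ λ:
  k = 1: 46/112 = 0.4107
  k = 2: (46 + 41)/112 = 87/112 = 0.7768
  k = 3: (46 + 41 + 25)/112 = 112/112 = 1

Summary (fraction, with percent):

explained: PC1 0.4107 (41.07%), PC2 0.3661 (36.61%), PC3 0.2232 (22.32%);  cumulative: 0.4107, 0.7768, 1


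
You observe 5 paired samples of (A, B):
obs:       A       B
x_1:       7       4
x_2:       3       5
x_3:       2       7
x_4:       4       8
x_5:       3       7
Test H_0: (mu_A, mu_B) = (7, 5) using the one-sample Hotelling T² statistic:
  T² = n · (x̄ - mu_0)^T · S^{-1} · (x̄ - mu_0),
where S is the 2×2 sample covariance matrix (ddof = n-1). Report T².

Step 1 — sample mean vector:
  mean(A) = (7 + 3 + 2 + 4 + 3) / 5 = 19/5 = 3.8
  mean(B) = (4 + 5 + 7 + 8 + 7) / 5 = 31/5 = 6.2
  x̄ = (3.8, 6.2),  deviation x̄ - mu_0 = (3.8, 6.2) - (7, 5) = (-3.2, 1.2).

Step 2 — sample covariance matrix, S[i,j] = (1/(n-1)) · Σ_k (x_{k,i} - mean_i) · (x_{k,j} - mean_j), divisor n-1 = 4:
  S[A,A] = ((3.2)·(3.2) + (-0.8)·(-0.8) + (-1.8)·(-1.8) + (0.2)·(0.2) + (-0.8)·(-0.8)) / 4 = 14.8/4 = 3.7
  S[A,B] = ((3.2)·(-2.2) + (-0.8)·(-1.2) + (-1.8)·(0.8) + (0.2)·(1.8) + (-0.8)·(0.8)) / 4 = -7.8/4 = -1.95
  S[B,B] = ((-2.2)·(-2.2) + (-1.2)·(-1.2) + (0.8)·(0.8) + (1.8)·(1.8) + (0.8)·(0.8)) / 4 = 10.8/4 = 2.7
  S = [[3.7, -1.95],
 [-1.95, 2.7]].

Step 3 — invert S. det(S) = 3.7·2.7 - (-1.95)² = 6.1875.
  S^{-1} = (1/det) · [[d, -b], [-b, a]] = [[0.4364, 0.3152],
 [0.3152, 0.598]].

Step 4 — quadratic form (x̄ - mu_0)^T · S^{-1} · (x̄ - mu_0):
  S^{-1} · (x̄ - mu_0) = (-1.0182, -0.2909),
  (x̄ - mu_0)^T · [...] = (-3.2)·(-1.0182) + (1.2)·(-0.2909) = 2.9091.

Step 5 — scale by n: T² = 5 · 2.9091 = 14.5455.

T² ≈ 14.5455


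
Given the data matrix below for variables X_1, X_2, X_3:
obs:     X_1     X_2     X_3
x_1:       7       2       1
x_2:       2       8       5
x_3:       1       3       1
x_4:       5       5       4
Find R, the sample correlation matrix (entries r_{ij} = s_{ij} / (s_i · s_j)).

Step 1 — column means:
  mean(X_1) = (7 + 2 + 1 + 5) / 4 = 15/4 = 3.75
  mean(X_2) = (2 + 8 + 3 + 5) / 4 = 18/4 = 4.5
  mean(X_3) = (1 + 5 + 1 + 4) / 4 = 11/4 = 2.75

Step 2 — sample variances and covariances s[i,j] = (1/(n-1)) · Σ_k (x_{k,i} - mean_i) · (x_{k,j} - mean_j), with n-1 = 3:
  s[X_1,X_1] = ((3.25)·(3.25) + (-1.75)·(-1.75) + (-2.75)·(-2.75) + (1.25)·(1.25)) / 3 = 22.75/3 = 7.5833
  s[X_1,X_2] = ((3.25)·(-2.5) + (-1.75)·(3.5) + (-2.75)·(-1.5) + (1.25)·(0.5)) / 3 = -9.5/3 = -3.1667
  s[X_1,X_3] = ((3.25)·(-1.75) + (-1.75)·(2.25) + (-2.75)·(-1.75) + (1.25)·(1.25)) / 3 = -3.25/3 = -1.0833
  s[X_2,X_2] = ((-2.5)·(-2.5) + (3.5)·(3.5) + (-1.5)·(-1.5) + (0.5)·(0.5)) / 3 = 21/3 = 7
  s[X_2,X_3] = ((-2.5)·(-1.75) + (3.5)·(2.25) + (-1.5)·(-1.75) + (0.5)·(1.25)) / 3 = 15.5/3 = 5.1667
  s[X_3,X_3] = ((-1.75)·(-1.75) + (2.25)·(2.25) + (-1.75)·(-1.75) + (1.25)·(1.25)) / 3 = 12.75/3 = 4.25
  Sample standard deviations s_i = √(s[i,i]):
  s(X_1) = √(7.5833) = 2.7538
  s(X_2) = √(7) = 2.6458
  s(X_3) = √(4.25) = 2.0616

Step 3 — r_{ij} = s_{ij} / (s_i · s_j):
  r[X_1,X_1] = 1 (diagonal).
  r[X_1,X_2] = -3.1667 / (2.7538 · 2.6458) = -3.1667 / 7.2858 = -0.4346
  r[X_1,X_3] = -1.0833 / (2.7538 · 2.0616) = -1.0833 / 5.6771 = -0.1908
  r[X_2,X_2] = 1 (diagonal).
  r[X_2,X_3] = 5.1667 / (2.6458 · 2.0616) = 5.1667 / 5.4544 = 0.9473
  r[X_3,X_3] = 1 (diagonal).

R is symmetric with unit diagonal. Assembling:

R = [[1, -0.4346, -0.1908],
 [-0.4346, 1, 0.9473],
 [-0.1908, 0.9473, 1]]


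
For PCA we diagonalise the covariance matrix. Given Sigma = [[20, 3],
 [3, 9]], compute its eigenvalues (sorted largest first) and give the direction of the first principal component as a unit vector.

Step 1 — characteristic polynomial of 2×2 Sigma:
  det(Sigma - λI) = λ² - trace · λ + det = 0.
  trace = 20 + 9 = 29, det = 20·9 - (3)² = 171.
Step 2 — discriminant:
  Δ = trace² - 4·det = 841 - 684 = 157.
Step 3 — eigenvalues:
  λ = (trace ± √Δ)/2 = (29 ± 12.53)/2,
  λ_1 = 20.765,  λ_2 = 8.235.

Step 4 — unit eigenvector for λ_1: solve (Sigma - λ_1 I)v = 0. First row:
  (20 - 20.765)·v_x + (3)·v_y = 0, i.e. (-0.765)·v_x + (3)·v_y = 0,
  so v ∝ (b, λ_1 - a) = (3, 0.765) = u.
  ||u|| = √((3)² + (0.765)²) = √(9.5852) ≈ 3.096,
  v_1 = u/||u|| ≈ (0.969, 0.2471) (||v_1|| = 1).

λ_1 = 20.765,  λ_2 = 8.235;  v_1 ≈ (0.969, 0.2471)


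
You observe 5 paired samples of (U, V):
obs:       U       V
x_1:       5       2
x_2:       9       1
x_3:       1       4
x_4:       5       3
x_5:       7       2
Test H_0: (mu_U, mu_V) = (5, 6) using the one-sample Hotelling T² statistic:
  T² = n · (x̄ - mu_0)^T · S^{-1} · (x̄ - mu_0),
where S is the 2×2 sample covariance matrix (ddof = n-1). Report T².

Step 1 — sample mean vector:
  mean(U) = (5 + 9 + 1 + 5 + 7) / 5 = 27/5 = 5.4
  mean(V) = (2 + 1 + 4 + 3 + 2) / 5 = 12/5 = 2.4
  x̄ = (5.4, 2.4),  deviation x̄ - mu_0 = (5.4, 2.4) - (5, 6) = (0.4, -3.6).

Step 2 — sample covariance matrix, S[i,j] = (1/(n-1)) · Σ_k (x_{k,i} - mean_i) · (x_{k,j} - mean_j), divisor n-1 = 4:
  S[U,U] = ((-0.4)·(-0.4) + (3.6)·(3.6) + (-4.4)·(-4.4) + (-0.4)·(-0.4) + (1.6)·(1.6)) / 4 = 35.2/4 = 8.8
  S[U,V] = ((-0.4)·(-0.4) + (3.6)·(-1.4) + (-4.4)·(1.6) + (-0.4)·(0.6) + (1.6)·(-0.4)) / 4 = -12.8/4 = -3.2
  S[V,V] = ((-0.4)·(-0.4) + (-1.4)·(-1.4) + (1.6)·(1.6) + (0.6)·(0.6) + (-0.4)·(-0.4)) / 4 = 5.2/4 = 1.3
  S = [[8.8, -3.2],
 [-3.2, 1.3]].

Step 3 — invert S. det(S) = 8.8·1.3 - (-3.2)² = 1.2.
  S^{-1} = (1/det) · [[d, -b], [-b, a]] = [[1.0833, 2.6667],
 [2.6667, 7.3333]].

Step 4 — quadratic form (x̄ - mu_0)^T · S^{-1} · (x̄ - mu_0):
  S^{-1} · (x̄ - mu_0) = (-9.1667, -25.3333),
  (x̄ - mu_0)^T · [...] = (0.4)·(-9.1667) + (-3.6)·(-25.3333) = 87.5333.

Step 5 — scale by n: T² = 5 · 87.5333 = 437.6667.

T² ≈ 437.6667


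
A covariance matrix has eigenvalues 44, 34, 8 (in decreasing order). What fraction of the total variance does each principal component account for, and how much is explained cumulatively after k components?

Step 1 — total variance = trace(Sigma) = Σ λ_i = 44 + 34 + 8 = 86.

Step 2 — fraction explained by component i = λ_i / Σ λ:
  PC1: 44/86 = 0.5116
  PC2: 34/86 = 0.3953
  PC3: 8/86 = 0.093

Step 3 — cumulative fraction after k components = (λ_1 + ... + λ_k) / Σ λ:
  k = 1: 44/86 = 0.5116
  k = 2: (44 + 34)/86 = 78/86 = 0.907
  k = 3: (44 + 34 + 8)/86 = 86/86 = 1

Summary (fraction, with percent):

explained: PC1 0.5116 (51.16%), PC2 0.3953 (39.53%), PC3 0.093 (9.3%);  cumulative: 0.5116, 0.907, 1


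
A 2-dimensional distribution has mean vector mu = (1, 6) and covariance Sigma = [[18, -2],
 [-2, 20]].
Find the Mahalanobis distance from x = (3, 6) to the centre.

Step 1 — centre the observation: (x - mu) = (2, 0).

Step 2 — invert Sigma. det(Sigma) = 18·20 - (-2)² = 356.
  Sigma^{-1} = (1/det) · [[d, -b], [-b, a]] = [[0.0562, 0.0056],
 [0.0056, 0.0506]].

Step 3 — form the quadratic (x - mu)^T · Sigma^{-1} · (x - mu):
  Sigma^{-1} · (x - mu) = (0.1124, 0.0112).
  (x - mu)^T · [Sigma^{-1} · (x - mu)] = (2)·(0.1124) + (0)·(0.0112) = 0.2247.

Step 4 — take square root: d = √(0.2247) ≈ 0.474.

d(x, mu) = √(0.2247) ≈ 0.474


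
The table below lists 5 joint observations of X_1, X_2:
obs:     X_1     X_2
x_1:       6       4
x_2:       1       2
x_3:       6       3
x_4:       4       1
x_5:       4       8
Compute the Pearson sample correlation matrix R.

Step 1 — column means:
  mean(X_1) = (6 + 1 + 6 + 4 + 4) / 5 = 21/5 = 4.2
  mean(X_2) = (4 + 2 + 3 + 1 + 8) / 5 = 18/5 = 3.6

Step 2 — sample variances and covariances s[i,j] = (1/(n-1)) · Σ_k (x_{k,i} - mean_i) · (x_{k,j} - mean_j), with n-1 = 4:
  s[X_1,X_1] = ((1.8)·(1.8) + (-3.2)·(-3.2) + (1.8)·(1.8) + (-0.2)·(-0.2) + (-0.2)·(-0.2)) / 4 = 16.8/4 = 4.2
  s[X_1,X_2] = ((1.8)·(0.4) + (-3.2)·(-1.6) + (1.8)·(-0.6) + (-0.2)·(-2.6) + (-0.2)·(4.4)) / 4 = 4.4/4 = 1.1
  s[X_2,X_2] = ((0.4)·(0.4) + (-1.6)·(-1.6) + (-0.6)·(-0.6) + (-2.6)·(-2.6) + (4.4)·(4.4)) / 4 = 29.2/4 = 7.3
  Sample standard deviations s_i = √(s[i,i]):
  s(X_1) = √(4.2) = 2.0494
  s(X_2) = √(7.3) = 2.7019

Step 3 — r_{ij} = s_{ij} / (s_i · s_j):
  r[X_1,X_1] = 1 (diagonal).
  r[X_1,X_2] = 1.1 / (2.0494 · 2.7019) = 1.1 / 5.5371 = 0.1987
  r[X_2,X_2] = 1 (diagonal).

R is symmetric with unit diagonal. Assembling:

R = [[1, 0.1987],
 [0.1987, 1]]


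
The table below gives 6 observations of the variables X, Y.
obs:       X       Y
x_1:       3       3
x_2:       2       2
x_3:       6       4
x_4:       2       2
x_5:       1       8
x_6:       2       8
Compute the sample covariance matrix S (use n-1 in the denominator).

Step 1 — column means:
  mean(X) = (3 + 2 + 6 + 2 + 1 + 2) / 6 = 16/6 = 2.6667
  mean(Y) = (3 + 2 + 4 + 2 + 8 + 8) / 6 = 27/6 = 4.5

Step 2 — sample covariance S[i,j] = (1/(n-1)) · Σ_k (x_{k,i} - mean_i) · (x_{k,j} - mean_j), with n-1 = 5.
  S[X,X] = ((0.3333)·(0.3333) + (-0.6667)·(-0.6667) + (3.3333)·(3.3333) + (-0.6667)·(-0.6667) + (-1.6667)·(-1.6667) + (-0.6667)·(-0.6667)) / 5 = 15.3333/5 = 3.0667
  S[X,Y] = ((0.3333)·(-1.5) + (-0.6667)·(-2.5) + (3.3333)·(-0.5) + (-0.6667)·(-2.5) + (-1.6667)·(3.5) + (-0.6667)·(3.5)) / 5 = -7/5 = -1.4
  S[Y,Y] = ((-1.5)·(-1.5) + (-2.5)·(-2.5) + (-0.5)·(-0.5) + (-2.5)·(-2.5) + (3.5)·(3.5) + (3.5)·(3.5)) / 5 = 39.5/5 = 7.9

S is symmetric (S[j,i] = S[i,j]). Assembling:

S = [[3.0667, -1.4],
 [-1.4, 7.9]]


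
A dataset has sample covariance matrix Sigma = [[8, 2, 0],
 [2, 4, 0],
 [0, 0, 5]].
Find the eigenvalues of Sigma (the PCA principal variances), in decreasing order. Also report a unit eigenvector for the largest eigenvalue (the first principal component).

Step 1 — characteristic polynomial p(λ) = det(λI - Sigma) = λ³ - tr·λ² + c_1·λ - det, where tr = trace, c_1 = sum of the principal 2×2 minors, det = det(Sigma):
  tr = 8 + 4 + 5 = 17,
  c_1 = (8·4 - (2)²) + (8·5 - (0)²) + (4·5 - (0)²) = 28 + 40 + 20 = 88,
  det = 8·(4·5 - (0)²) - (2)·((2)·5 - (0)·(0)) + (0)·((2)·(0) - 4·(0)) = 8·(20) - (2)·(10) + (0)·(0) = 140.
  So p(λ) = λ³ - 17λ² + 88λ - 140.
Step 2 — look for an integer root (rational root theorem: any rational root is an integer divisor of 140). Testing λ = 5:
  p(5) = 125 - 425 + 440 - 140 = 0  ✓
  Dividing out (λ - 5): p(λ) = (λ - 5)(λ² - 12λ + 28).
Step 3 — remaining eigenvalues from the quadratic λ² - 12λ + 28 = 0:
  Δ = 12² - 4·28 = 144 - 112 = 32,  λ = (12 ± √32)/2 = (12 ± 5.6569)/2 ≈ 8.8284 or 3.1716.
  Sorted: λ_1 = 8.8284,  λ_2 = 5,  λ_3 = 3.1716  (check: sum = 17 = tr ✓).

Step 4 — unit eigenvector for λ_1 ≈ 8.8284: v spans the null space of (Sigma - λ_1 I), whose rows are
  r_1 = (-0.8284, 2, 0),  r_2 = (2, -4.8284, 0),  r_3 = (0, 0, -3.8284).
  v is orthogonal to every row, so take v ∝ r_1 × r_3 = ((2)·(-3.8284) - (0)·(0), (0)·(0) - (-0.8284)·(-3.8284), (-0.8284)·(0) - (2)·(0)) ≈ (-7.6569, -3.1716, 0).
  Rescale (multiply by -1 so the first nonzero entry is positive): u = (7.6569, 3.1716, 0).
  ||u|| = √((7.6569)² + (3.1716)² + (0)²) = √(68.6863) ≈ 8.2877,  v_1 = u/||u|| ≈ (0.9239, 0.3827, 0) (||v_1|| = 1).

λ_1 = 8.8284,  λ_2 = 5,  λ_3 = 3.1716;  v_1 ≈ (0.9239, 0.3827, 0)


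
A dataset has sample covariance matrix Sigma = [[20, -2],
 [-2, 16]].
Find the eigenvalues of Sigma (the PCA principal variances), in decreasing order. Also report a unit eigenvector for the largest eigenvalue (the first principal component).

Step 1 — characteristic polynomial of 2×2 Sigma:
  det(Sigma - λI) = λ² - trace · λ + det = 0.
  trace = 20 + 16 = 36, det = 20·16 - (-2)² = 316.
Step 2 — discriminant:
  Δ = trace² - 4·det = 1296 - 1264 = 32.
Step 3 — eigenvalues:
  λ = (trace ± √Δ)/2 = (36 ± 5.6569)/2,
  λ_1 = 20.8284,  λ_2 = 15.1716.

Step 4 — unit eigenvector for λ_1: solve (Sigma - λ_1 I)v = 0. First row:
  (20 - 20.8284)·v_x + (-2)·v_y = 0, i.e. (-0.8284)·v_x + (-2)·v_y = 0,
  so v ∝ (b, λ_1 - a) = (-2, 0.8284); multiply by -1 so the first entry is positive: u = (2, -0.8284).
  ||u|| = √((2)² + (-0.8284)²) = √(4.6863) ≈ 2.1648,
  v_1 = u/||u|| ≈ (0.9239, -0.3827) (||v_1|| = 1).

λ_1 = 20.8284,  λ_2 = 15.1716;  v_1 ≈ (0.9239, -0.3827)


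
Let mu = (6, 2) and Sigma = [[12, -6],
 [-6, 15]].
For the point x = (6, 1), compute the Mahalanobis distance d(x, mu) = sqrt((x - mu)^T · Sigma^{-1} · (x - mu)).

Step 1 — centre the observation: (x - mu) = (0, -1).

Step 2 — invert Sigma. det(Sigma) = 12·15 - (-6)² = 144.
  Sigma^{-1} = (1/det) · [[d, -b], [-b, a]] = [[0.1042, 0.0417],
 [0.0417, 0.0833]].

Step 3 — form the quadratic (x - mu)^T · Sigma^{-1} · (x - mu):
  Sigma^{-1} · (x - mu) = (-0.0417, -0.0833).
  (x - mu)^T · [Sigma^{-1} · (x - mu)] = (0)·(-0.0417) + (-1)·(-0.0833) = 0.0833.

Step 4 — take square root: d = √(0.0833) ≈ 0.2887.

d(x, mu) = √(0.0833) ≈ 0.2887


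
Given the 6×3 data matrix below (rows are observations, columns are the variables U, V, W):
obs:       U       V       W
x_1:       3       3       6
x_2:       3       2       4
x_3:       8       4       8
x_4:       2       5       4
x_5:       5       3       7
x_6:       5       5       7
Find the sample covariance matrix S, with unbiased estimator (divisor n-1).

Step 1 — column means:
  mean(U) = (3 + 3 + 8 + 2 + 5 + 5) / 6 = 26/6 = 4.3333
  mean(V) = (3 + 2 + 4 + 5 + 3 + 5) / 6 = 22/6 = 3.6667
  mean(W) = (6 + 4 + 8 + 4 + 7 + 7) / 6 = 36/6 = 6

Step 2 — sample covariance S[i,j] = (1/(n-1)) · Σ_k (x_{k,i} - mean_i) · (x_{k,j} - mean_j), with n-1 = 5.
  S[U,U] = ((-1.3333)·(-1.3333) + (-1.3333)·(-1.3333) + (3.6667)·(3.6667) + (-2.3333)·(-2.3333) + (0.6667)·(0.6667) + (0.6667)·(0.6667)) / 5 = 23.3333/5 = 4.6667
  S[U,V] = ((-1.3333)·(-0.6667) + (-1.3333)·(-1.6667) + (3.6667)·(0.3333) + (-2.3333)·(1.3333) + (0.6667)·(-0.6667) + (0.6667)·(1.3333)) / 5 = 1.6667/5 = 0.3333
  S[U,W] = ((-1.3333)·(0) + (-1.3333)·(-2) + (3.6667)·(2) + (-2.3333)·(-2) + (0.6667)·(1) + (0.6667)·(1)) / 5 = 16/5 = 3.2
  S[V,V] = ((-0.6667)·(-0.6667) + (-1.6667)·(-1.6667) + (0.3333)·(0.3333) + (1.3333)·(1.3333) + (-0.6667)·(-0.6667) + (1.3333)·(1.3333)) / 5 = 7.3333/5 = 1.4667
  S[V,W] = ((-0.6667)·(0) + (-1.6667)·(-2) + (0.3333)·(2) + (1.3333)·(-2) + (-0.6667)·(1) + (1.3333)·(1)) / 5 = 2/5 = 0.4
  S[W,W] = ((0)·(0) + (-2)·(-2) + (2)·(2) + (-2)·(-2) + (1)·(1) + (1)·(1)) / 5 = 14/5 = 2.8

S is symmetric (S[j,i] = S[i,j]). Assembling:

S = [[4.6667, 0.3333, 3.2],
 [0.3333, 1.4667, 0.4],
 [3.2, 0.4, 2.8]]


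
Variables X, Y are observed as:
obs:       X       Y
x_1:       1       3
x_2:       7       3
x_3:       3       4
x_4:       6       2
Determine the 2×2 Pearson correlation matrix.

Step 1 — column means:
  mean(X) = (1 + 7 + 3 + 6) / 4 = 17/4 = 4.25
  mean(Y) = (3 + 3 + 4 + 2) / 4 = 12/4 = 3

Step 2 — sample variances and covariances s[i,j] = (1/(n-1)) · Σ_k (x_{k,i} - mean_i) · (x_{k,j} - mean_j), with n-1 = 3:
  s[X,X] = ((-3.25)·(-3.25) + (2.75)·(2.75) + (-1.25)·(-1.25) + (1.75)·(1.75)) / 3 = 22.75/3 = 7.5833
  s[X,Y] = ((-3.25)·(0) + (2.75)·(0) + (-1.25)·(1) + (1.75)·(-1)) / 3 = -3/3 = -1
  s[Y,Y] = ((0)·(0) + (0)·(0) + (1)·(1) + (-1)·(-1)) / 3 = 2/3 = 0.6667
  Sample standard deviations s_i = √(s[i,i]):
  s(X) = √(7.5833) = 2.7538
  s(Y) = √(0.6667) = 0.8165

Step 3 — r_{ij} = s_{ij} / (s_i · s_j):
  r[X,X] = 1 (diagonal).
  r[X,Y] = -1 / (2.7538 · 0.8165) = -1 / 2.2485 = -0.4447
  r[Y,Y] = 1 (diagonal).

R is symmetric with unit diagonal. Assembling:

R = [[1, -0.4447],
 [-0.4447, 1]]


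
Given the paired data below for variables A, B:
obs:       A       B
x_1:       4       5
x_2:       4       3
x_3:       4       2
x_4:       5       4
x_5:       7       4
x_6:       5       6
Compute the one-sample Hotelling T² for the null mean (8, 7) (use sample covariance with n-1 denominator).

Step 1 — sample mean vector:
  mean(A) = (4 + 4 + 4 + 5 + 7 + 5) / 6 = 29/6 = 4.8333
  mean(B) = (5 + 3 + 2 + 4 + 4 + 6) / 6 = 24/6 = 4
  x̄ = (4.8333, 4),  deviation x̄ - mu_0 = (4.8333, 4) - (8, 7) = (-3.1667, -3).

Step 2 — sample covariance matrix, S[i,j] = (1/(n-1)) · Σ_k (x_{k,i} - mean_i) · (x_{k,j} - mean_j), divisor n-1 = 5:
  S[A,A] = ((-0.8333)·(-0.8333) + (-0.8333)·(-0.8333) + (-0.8333)·(-0.8333) + (0.1667)·(0.1667) + (2.1667)·(2.1667) + (0.1667)·(0.1667)) / 5 = 6.8333/5 = 1.3667
  S[A,B] = ((-0.8333)·(1) + (-0.8333)·(-1) + (-0.8333)·(-2) + (0.1667)·(0) + (2.1667)·(0) + (0.1667)·(2)) / 5 = 2/5 = 0.4
  S[B,B] = ((1)·(1) + (-1)·(-1) + (-2)·(-2) + (0)·(0) + (0)·(0) + (2)·(2)) / 5 = 10/5 = 2
  S = [[1.3667, 0.4],
 [0.4, 2]].

Step 3 — invert S. det(S) = 1.3667·2 - (0.4)² = 2.5733.
  S^{-1} = (1/det) · [[d, -b], [-b, a]] = [[0.7772, -0.1554],
 [-0.1554, 0.5311]].

Step 4 — quadratic form (x̄ - mu_0)^T · S^{-1} · (x̄ - mu_0):
  S^{-1} · (x̄ - mu_0) = (-1.9948, -1.101),
  (x̄ - mu_0)^T · [...] = (-3.1667)·(-1.9948) + (-3)·(-1.101) = 9.62.

Step 5 — scale by n: T² = 6 · 9.62 = 57.7202.

T² ≈ 57.7202


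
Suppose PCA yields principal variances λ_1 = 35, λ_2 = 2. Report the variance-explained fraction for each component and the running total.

Step 1 — total variance = trace(Sigma) = Σ λ_i = 35 + 2 = 37.

Step 2 — fraction explained by component i = λ_i / Σ λ:
  PC1: 35/37 = 0.9459
  PC2: 2/37 = 0.0541

Step 3 — cumulative fraction after k components = (λ_1 + ... + λ_k) / Σ λ:
  k = 1: 35/37 = 0.9459
  k = 2: (35 + 2)/37 = 37/37 = 1

Summary (fraction, with percent):

explained: PC1 0.9459 (94.59%), PC2 0.0541 (5.41%);  cumulative: 0.9459, 1


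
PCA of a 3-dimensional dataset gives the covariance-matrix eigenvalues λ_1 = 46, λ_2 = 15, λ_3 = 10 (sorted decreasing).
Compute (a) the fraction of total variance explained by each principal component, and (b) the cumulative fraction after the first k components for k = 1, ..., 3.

Step 1 — total variance = trace(Sigma) = Σ λ_i = 46 + 15 + 10 = 71.

Step 2 — fraction explained by component i = λ_i / Σ λ:
  PC1: 46/71 = 0.6479
  PC2: 15/71 = 0.2113
  PC3: 10/71 = 0.1408

Step 3 — cumulative fraction after k components = (λ_1 + ... + λ_k) / Σ λ:
  k = 1: 46/71 = 0.6479
  k = 2: (46 + 15)/71 = 61/71 = 0.8592
  k = 3: (46 + 15 + 10)/71 = 71/71 = 1

Summary (fraction, with percent):

explained: PC1 0.6479 (64.79%), PC2 0.2113 (21.13%), PC3 0.1408 (14.08%);  cumulative: 0.6479, 0.8592, 1


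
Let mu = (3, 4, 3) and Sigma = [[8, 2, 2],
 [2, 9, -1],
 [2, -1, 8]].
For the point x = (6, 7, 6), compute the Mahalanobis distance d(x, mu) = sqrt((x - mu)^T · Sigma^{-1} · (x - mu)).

Step 1 — centre the observation: (x - mu) = (3, 3, 3).

Step 2 — invert Sigma (cofactor / det for 3×3, or solve directly):
  Sigma^{-1} = [[0.1443, -0.0366, -0.0407],
 [-0.0366, 0.122, 0.0244],
 [-0.0407, 0.0244, 0.1382]].

Step 3 — form the quadratic (x - mu)^T · Sigma^{-1} · (x - mu):
  Sigma^{-1} · (x - mu) = (0.2012, 0.3293, 0.3659).
  (x - mu)^T · [Sigma^{-1} · (x - mu)] = (3)·(0.2012) + (3)·(0.3293) + (3)·(0.3659) = 2.689.

Step 4 — take square root: d = √(2.689) ≈ 1.6398.

d(x, mu) = √(2.689) ≈ 1.6398


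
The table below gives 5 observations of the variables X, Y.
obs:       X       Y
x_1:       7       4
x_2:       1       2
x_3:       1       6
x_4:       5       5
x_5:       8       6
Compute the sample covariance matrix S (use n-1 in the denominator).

Step 1 — column means:
  mean(X) = (7 + 1 + 1 + 5 + 8) / 5 = 22/5 = 4.4
  mean(Y) = (4 + 2 + 6 + 5 + 6) / 5 = 23/5 = 4.6

Step 2 — sample covariance S[i,j] = (1/(n-1)) · Σ_k (x_{k,i} - mean_i) · (x_{k,j} - mean_j), with n-1 = 4.
  S[X,X] = ((2.6)·(2.6) + (-3.4)·(-3.4) + (-3.4)·(-3.4) + (0.6)·(0.6) + (3.6)·(3.6)) / 4 = 43.2/4 = 10.8
  S[X,Y] = ((2.6)·(-0.6) + (-3.4)·(-2.6) + (-3.4)·(1.4) + (0.6)·(0.4) + (3.6)·(1.4)) / 4 = 7.8/4 = 1.95
  S[Y,Y] = ((-0.6)·(-0.6) + (-2.6)·(-2.6) + (1.4)·(1.4) + (0.4)·(0.4) + (1.4)·(1.4)) / 4 = 11.2/4 = 2.8

S is symmetric (S[j,i] = S[i,j]). Assembling:

S = [[10.8, 1.95],
 [1.95, 2.8]]


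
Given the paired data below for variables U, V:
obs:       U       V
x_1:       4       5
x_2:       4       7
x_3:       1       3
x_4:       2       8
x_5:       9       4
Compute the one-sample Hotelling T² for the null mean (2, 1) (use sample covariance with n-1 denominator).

Step 1 — sample mean vector:
  mean(U) = (4 + 4 + 1 + 2 + 9) / 5 = 20/5 = 4
  mean(V) = (5 + 7 + 3 + 8 + 4) / 5 = 27/5 = 5.4
  x̄ = (4, 5.4),  deviation x̄ - mu_0 = (4, 5.4) - (2, 1) = (2, 4.4).

Step 2 — sample covariance matrix, S[i,j] = (1/(n-1)) · Σ_k (x_{k,i} - mean_i) · (x_{k,j} - mean_j), divisor n-1 = 4:
  S[U,U] = ((0)·(0) + (0)·(0) + (-3)·(-3) + (-2)·(-2) + (5)·(5)) / 4 = 38/4 = 9.5
  S[U,V] = ((0)·(-0.4) + (0)·(1.6) + (-3)·(-2.4) + (-2)·(2.6) + (5)·(-1.4)) / 4 = -5/4 = -1.25
  S[V,V] = ((-0.4)·(-0.4) + (1.6)·(1.6) + (-2.4)·(-2.4) + (2.6)·(2.6) + (-1.4)·(-1.4)) / 4 = 17.2/4 = 4.3
  S = [[9.5, -1.25],
 [-1.25, 4.3]].

Step 3 — invert S. det(S) = 9.5·4.3 - (-1.25)² = 39.2875.
  S^{-1} = (1/det) · [[d, -b], [-b, a]] = [[0.1094, 0.0318],
 [0.0318, 0.2418]].

Step 4 — quadratic form (x̄ - mu_0)^T · S^{-1} · (x̄ - mu_0):
  S^{-1} · (x̄ - mu_0) = (0.3589, 1.1276),
  (x̄ - mu_0)^T · [...] = (2)·(0.3589) + (4.4)·(1.1276) = 5.6792.

Step 5 — scale by n: T² = 5 · 5.6792 = 28.3958.

T² ≈ 28.3958


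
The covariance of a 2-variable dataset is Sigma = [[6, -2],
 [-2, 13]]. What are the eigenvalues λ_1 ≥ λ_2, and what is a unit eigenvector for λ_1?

Step 1 — characteristic polynomial of 2×2 Sigma:
  det(Sigma - λI) = λ² - trace · λ + det = 0.
  trace = 6 + 13 = 19, det = 6·13 - (-2)² = 74.
Step 2 — discriminant:
  Δ = trace² - 4·det = 361 - 296 = 65.
Step 3 — eigenvalues:
  λ = (trace ± √Δ)/2 = (19 ± 8.0623)/2,
  λ_1 = 13.5311,  λ_2 = 5.4689.

Step 4 — unit eigenvector for λ_1: solve (Sigma - λ_1 I)v = 0. First row:
  (6 - 13.5311)·v_x + (-2)·v_y = 0, i.e. (-7.5311)·v_x + (-2)·v_y = 0,
  so v ∝ (b, λ_1 - a) = (-2, 7.5311); multiply by -1 so the first entry is positive: u = (2, -7.5311).
  ||u|| = √((2)² + (-7.5311)²) = √(60.7179) ≈ 7.7922,
  v_1 = u/||u|| ≈ (0.2567, -0.9665) (||v_1|| = 1).

λ_1 = 13.5311,  λ_2 = 5.4689;  v_1 ≈ (0.2567, -0.9665)


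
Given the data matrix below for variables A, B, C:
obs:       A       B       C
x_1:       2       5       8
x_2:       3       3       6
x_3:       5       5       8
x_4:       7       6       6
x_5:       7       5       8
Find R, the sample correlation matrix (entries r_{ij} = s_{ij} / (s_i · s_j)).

Step 1 — column means:
  mean(A) = (2 + 3 + 5 + 7 + 7) / 5 = 24/5 = 4.8
  mean(B) = (5 + 3 + 5 + 6 + 5) / 5 = 24/5 = 4.8
  mean(C) = (8 + 6 + 8 + 6 + 8) / 5 = 36/5 = 7.2

Step 2 — sample variances and covariances s[i,j] = (1/(n-1)) · Σ_k (x_{k,i} - mean_i) · (x_{k,j} - mean_j), with n-1 = 4:
  s[A,A] = ((-2.8)·(-2.8) + (-1.8)·(-1.8) + (0.2)·(0.2) + (2.2)·(2.2) + (2.2)·(2.2)) / 4 = 20.8/4 = 5.2
  s[A,B] = ((-2.8)·(0.2) + (-1.8)·(-1.8) + (0.2)·(0.2) + (2.2)·(1.2) + (2.2)·(0.2)) / 4 = 5.8/4 = 1.45
  s[A,C] = ((-2.8)·(0.8) + (-1.8)·(-1.2) + (0.2)·(0.8) + (2.2)·(-1.2) + (2.2)·(0.8)) / 4 = -0.8/4 = -0.2
  s[B,B] = ((0.2)·(0.2) + (-1.8)·(-1.8) + (0.2)·(0.2) + (1.2)·(1.2) + (0.2)·(0.2)) / 4 = 4.8/4 = 1.2
  s[B,C] = ((0.2)·(0.8) + (-1.8)·(-1.2) + (0.2)·(0.8) + (1.2)·(-1.2) + (0.2)·(0.8)) / 4 = 1.2/4 = 0.3
  s[C,C] = ((0.8)·(0.8) + (-1.2)·(-1.2) + (0.8)·(0.8) + (-1.2)·(-1.2) + (0.8)·(0.8)) / 4 = 4.8/4 = 1.2
  Sample standard deviations s_i = √(s[i,i]):
  s(A) = √(5.2) = 2.2804
  s(B) = √(1.2) = 1.0954
  s(C) = √(1.2) = 1.0954

Step 3 — r_{ij} = s_{ij} / (s_i · s_j):
  r[A,A] = 1 (diagonal).
  r[A,B] = 1.45 / (2.2804 · 1.0954) = 1.45 / 2.498 = 0.5805
  r[A,C] = -0.2 / (2.2804 · 1.0954) = -0.2 / 2.498 = -0.0801
  r[B,B] = 1 (diagonal).
  r[B,C] = 0.3 / (1.0954 · 1.0954) = 0.3 / 1.2 = 0.25
  r[C,C] = 1 (diagonal).

R is symmetric with unit diagonal. Assembling:

R = [[1, 0.5805, -0.0801],
 [0.5805, 1, 0.25],
 [-0.0801, 0.25, 1]]


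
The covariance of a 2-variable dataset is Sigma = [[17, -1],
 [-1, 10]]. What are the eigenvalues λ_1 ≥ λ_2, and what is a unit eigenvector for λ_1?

Step 1 — characteristic polynomial of 2×2 Sigma:
  det(Sigma - λI) = λ² - trace · λ + det = 0.
  trace = 17 + 10 = 27, det = 17·10 - (-1)² = 169.
Step 2 — discriminant:
  Δ = trace² - 4·det = 729 - 676 = 53.
Step 3 — eigenvalues:
  λ = (trace ± √Δ)/2 = (27 ± 7.2801)/2,
  λ_1 = 17.1401,  λ_2 = 9.8599.

Step 4 — unit eigenvector for λ_1: solve (Sigma - λ_1 I)v = 0. First row:
  (17 - 17.1401)·v_x + (-1)·v_y = 0, i.e. (-0.1401)·v_x + (-1)·v_y = 0,
  so v ∝ (b, λ_1 - a) = (-1, 0.1401); multiply by -1 so the first entry is positive: u = (1, -0.1401).
  ||u|| = √((1)² + (-0.1401)²) = √(1.0196) ≈ 1.0098,
  v_1 = u/||u|| ≈ (0.9903, -0.1387) (||v_1|| = 1).

λ_1 = 17.1401,  λ_2 = 9.8599;  v_1 ≈ (0.9903, -0.1387)


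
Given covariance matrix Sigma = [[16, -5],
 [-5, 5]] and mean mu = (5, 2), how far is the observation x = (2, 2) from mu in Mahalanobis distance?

Step 1 — centre the observation: (x - mu) = (-3, 0).

Step 2 — invert Sigma. det(Sigma) = 16·5 - (-5)² = 55.
  Sigma^{-1} = (1/det) · [[d, -b], [-b, a]] = [[0.0909, 0.0909],
 [0.0909, 0.2909]].

Step 3 — form the quadratic (x - mu)^T · Sigma^{-1} · (x - mu):
  Sigma^{-1} · (x - mu) = (-0.2727, -0.2727).
  (x - mu)^T · [Sigma^{-1} · (x - mu)] = (-3)·(-0.2727) + (0)·(-0.2727) = 0.8182.

Step 4 — take square root: d = √(0.8182) ≈ 0.9045.

d(x, mu) = √(0.8182) ≈ 0.9045


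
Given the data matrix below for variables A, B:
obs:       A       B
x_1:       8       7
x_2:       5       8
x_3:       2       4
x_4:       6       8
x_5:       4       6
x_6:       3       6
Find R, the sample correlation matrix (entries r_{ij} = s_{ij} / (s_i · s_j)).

Step 1 — column means:
  mean(A) = (8 + 5 + 2 + 6 + 4 + 3) / 6 = 28/6 = 4.6667
  mean(B) = (7 + 8 + 4 + 8 + 6 + 6) / 6 = 39/6 = 6.5

Step 2 — sample variances and covariances s[i,j] = (1/(n-1)) · Σ_k (x_{k,i} - mean_i) · (x_{k,j} - mean_j), with n-1 = 5:
  s[A,A] = ((3.3333)·(3.3333) + (0.3333)·(0.3333) + (-2.6667)·(-2.6667) + (1.3333)·(1.3333) + (-0.6667)·(-0.6667) + (-1.6667)·(-1.6667)) / 5 = 23.3333/5 = 4.6667
  s[A,B] = ((3.3333)·(0.5) + (0.3333)·(1.5) + (-2.6667)·(-2.5) + (1.3333)·(1.5) + (-0.6667)·(-0.5) + (-1.6667)·(-0.5)) / 5 = 12/5 = 2.4
  s[B,B] = ((0.5)·(0.5) + (1.5)·(1.5) + (-2.5)·(-2.5) + (1.5)·(1.5) + (-0.5)·(-0.5) + (-0.5)·(-0.5)) / 5 = 11.5/5 = 2.3
  Sample standard deviations s_i = √(s[i,i]):
  s(A) = √(4.6667) = 2.1602
  s(B) = √(2.3) = 1.5166

Step 3 — r_{ij} = s_{ij} / (s_i · s_j):
  r[A,A] = 1 (diagonal).
  r[A,B] = 2.4 / (2.1602 · 1.5166) = 2.4 / 3.2762 = 0.7326
  r[B,B] = 1 (diagonal).

R is symmetric with unit diagonal. Assembling:

R = [[1, 0.7326],
 [0.7326, 1]]


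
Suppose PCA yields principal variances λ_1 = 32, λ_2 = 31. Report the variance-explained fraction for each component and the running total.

Step 1 — total variance = trace(Sigma) = Σ λ_i = 32 + 31 = 63.

Step 2 — fraction explained by component i = λ_i / Σ λ:
  PC1: 32/63 = 0.5079
  PC2: 31/63 = 0.4921

Step 3 — cumulative fraction after k components = (λ_1 + ... + λ_k) / Σ λ:
  k = 1: 32/63 = 0.5079
  k = 2: (32 + 31)/63 = 63/63 = 1

Summary (fraction, with percent):

explained: PC1 0.5079 (50.79%), PC2 0.4921 (49.21%);  cumulative: 0.5079, 1


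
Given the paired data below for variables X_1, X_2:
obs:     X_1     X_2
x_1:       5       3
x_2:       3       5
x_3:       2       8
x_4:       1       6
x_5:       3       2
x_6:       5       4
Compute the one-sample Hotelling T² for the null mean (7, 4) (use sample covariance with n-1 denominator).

Step 1 — sample mean vector:
  mean(X_1) = (5 + 3 + 2 + 1 + 3 + 5) / 6 = 19/6 = 3.1667
  mean(X_2) = (3 + 5 + 8 + 6 + 2 + 4) / 6 = 28/6 = 4.6667
  x̄ = (3.1667, 4.6667),  deviation x̄ - mu_0 = (3.1667, 4.6667) - (7, 4) = (-3.8333, 0.6667).

Step 2 — sample covariance matrix, S[i,j] = (1/(n-1)) · Σ_k (x_{k,i} - mean_i) · (x_{k,j} - mean_j), divisor n-1 = 5:
  S[X_1,X_1] = ((1.8333)·(1.8333) + (-0.1667)·(-0.1667) + (-1.1667)·(-1.1667) + (-2.1667)·(-2.1667) + (-0.1667)·(-0.1667) + (1.8333)·(1.8333)) / 5 = 12.8333/5 = 2.5667
  S[X_1,X_2] = ((1.8333)·(-1.6667) + (-0.1667)·(0.3333) + (-1.1667)·(3.3333) + (-2.1667)·(1.3333) + (-0.1667)·(-2.6667) + (1.8333)·(-0.6667)) / 5 = -10.6667/5 = -2.1333
  S[X_2,X_2] = ((-1.6667)·(-1.6667) + (0.3333)·(0.3333) + (3.3333)·(3.3333) + (1.3333)·(1.3333) + (-2.6667)·(-2.6667) + (-0.6667)·(-0.6667)) / 5 = 23.3333/5 = 4.6667
  S = [[2.5667, -2.1333],
 [-2.1333, 4.6667]].

Step 3 — invert S. det(S) = 2.5667·4.6667 - (-2.1333)² = 7.4267.
  S^{-1} = (1/det) · [[d, -b], [-b, a]] = [[0.6284, 0.2873],
 [0.2873, 0.3456]].

Step 4 — quadratic form (x̄ - mu_0)^T · S^{-1} · (x̄ - mu_0):
  S^{-1} · (x̄ - mu_0) = (-2.2172, -0.8707),
  (x̄ - mu_0)^T · [...] = (-3.8333)·(-2.2172) + (0.6667)·(-0.8707) = 7.9189.

Step 5 — scale by n: T² = 6 · 7.9189 = 47.5135.

T² ≈ 47.5135


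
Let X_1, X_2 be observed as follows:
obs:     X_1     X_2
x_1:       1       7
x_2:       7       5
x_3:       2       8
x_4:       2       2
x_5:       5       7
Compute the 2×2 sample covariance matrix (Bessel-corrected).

Step 1 — column means:
  mean(X_1) = (1 + 7 + 2 + 2 + 5) / 5 = 17/5 = 3.4
  mean(X_2) = (7 + 5 + 8 + 2 + 7) / 5 = 29/5 = 5.8

Step 2 — sample covariance S[i,j] = (1/(n-1)) · Σ_k (x_{k,i} - mean_i) · (x_{k,j} - mean_j), with n-1 = 4.
  S[X_1,X_1] = ((-2.4)·(-2.4) + (3.6)·(3.6) + (-1.4)·(-1.4) + (-1.4)·(-1.4) + (1.6)·(1.6)) / 4 = 25.2/4 = 6.3
  S[X_1,X_2] = ((-2.4)·(1.2) + (3.6)·(-0.8) + (-1.4)·(2.2) + (-1.4)·(-3.8) + (1.6)·(1.2)) / 4 = -1.6/4 = -0.4
  S[X_2,X_2] = ((1.2)·(1.2) + (-0.8)·(-0.8) + (2.2)·(2.2) + (-3.8)·(-3.8) + (1.2)·(1.2)) / 4 = 22.8/4 = 5.7

S is symmetric (S[j,i] = S[i,j]). Assembling:

S = [[6.3, -0.4],
 [-0.4, 5.7]]


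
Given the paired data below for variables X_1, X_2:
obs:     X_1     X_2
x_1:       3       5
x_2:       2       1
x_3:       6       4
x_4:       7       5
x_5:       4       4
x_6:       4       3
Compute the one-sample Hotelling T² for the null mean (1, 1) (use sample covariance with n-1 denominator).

Step 1 — sample mean vector:
  mean(X_1) = (3 + 2 + 6 + 7 + 4 + 4) / 6 = 26/6 = 4.3333
  mean(X_2) = (5 + 1 + 4 + 5 + 4 + 3) / 6 = 22/6 = 3.6667
  x̄ = (4.3333, 3.6667),  deviation x̄ - mu_0 = (4.3333, 3.6667) - (1, 1) = (3.3333, 2.6667).

Step 2 — sample covariance matrix, S[i,j] = (1/(n-1)) · Σ_k (x_{k,i} - mean_i) · (x_{k,j} - mean_j), divisor n-1 = 5:
  S[X_1,X_1] = ((-1.3333)·(-1.3333) + (-2.3333)·(-2.3333) + (1.6667)·(1.6667) + (2.6667)·(2.6667) + (-0.3333)·(-0.3333) + (-0.3333)·(-0.3333)) / 5 = 17.3333/5 = 3.4667
  S[X_1,X_2] = ((-1.3333)·(1.3333) + (-2.3333)·(-2.6667) + (1.6667)·(0.3333) + (2.6667)·(1.3333) + (-0.3333)·(0.3333) + (-0.3333)·(-0.6667)) / 5 = 8.6667/5 = 1.7333
  S[X_2,X_2] = ((1.3333)·(1.3333) + (-2.6667)·(-2.6667) + (0.3333)·(0.3333) + (1.3333)·(1.3333) + (0.3333)·(0.3333) + (-0.6667)·(-0.6667)) / 5 = 11.3333/5 = 2.2667
  S = [[3.4667, 1.7333],
 [1.7333, 2.2667]].

Step 3 — invert S. det(S) = 3.4667·2.2667 - (1.7333)² = 4.8533.
  S^{-1} = (1/det) · [[d, -b], [-b, a]] = [[0.467, -0.3571],
 [-0.3571, 0.7143]].

Step 4 — quadratic form (x̄ - mu_0)^T · S^{-1} · (x̄ - mu_0):
  S^{-1} · (x̄ - mu_0) = (0.6044, 0.7143),
  (x̄ - mu_0)^T · [...] = (3.3333)·(0.6044) + (2.6667)·(0.7143) = 3.9194.

Step 5 — scale by n: T² = 6 · 3.9194 = 23.5165.

T² ≈ 23.5165


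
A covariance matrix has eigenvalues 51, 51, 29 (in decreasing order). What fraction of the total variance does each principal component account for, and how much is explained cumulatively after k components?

Step 1 — total variance = trace(Sigma) = Σ λ_i = 51 + 51 + 29 = 131.

Step 2 — fraction explained by component i = λ_i / Σ λ:
  PC1: 51/131 = 0.3893
  PC2: 51/131 = 0.3893
  PC3: 29/131 = 0.2214

Step 3 — cumulative fraction after k components = (λ_1 + ... + λ_k) / Σ λ:
  k = 1: 51/131 = 0.3893
  k = 2: (51 + 51)/131 = 102/131 = 0.7786
  k = 3: (51 + 51 + 29)/131 = 131/131 = 1

Summary (fraction, with percent):

explained: PC1 0.3893 (38.93%), PC2 0.3893 (38.93%), PC3 0.2214 (22.14%);  cumulative: 0.3893, 0.7786, 1


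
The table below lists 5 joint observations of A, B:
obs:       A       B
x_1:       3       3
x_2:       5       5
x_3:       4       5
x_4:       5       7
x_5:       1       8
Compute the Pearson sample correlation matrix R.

Step 1 — column means:
  mean(A) = (3 + 5 + 4 + 5 + 1) / 5 = 18/5 = 3.6
  mean(B) = (3 + 5 + 5 + 7 + 8) / 5 = 28/5 = 5.6

Step 2 — sample variances and covariances s[i,j] = (1/(n-1)) · Σ_k (x_{k,i} - mean_i) · (x_{k,j} - mean_j), with n-1 = 4:
  s[A,A] = ((-0.6)·(-0.6) + (1.4)·(1.4) + (0.4)·(0.4) + (1.4)·(1.4) + (-2.6)·(-2.6)) / 4 = 11.2/4 = 2.8
  s[A,B] = ((-0.6)·(-2.6) + (1.4)·(-0.6) + (0.4)·(-0.6) + (1.4)·(1.4) + (-2.6)·(2.4)) / 4 = -3.8/4 = -0.95
  s[B,B] = ((-2.6)·(-2.6) + (-0.6)·(-0.6) + (-0.6)·(-0.6) + (1.4)·(1.4) + (2.4)·(2.4)) / 4 = 15.2/4 = 3.8
  Sample standard deviations s_i = √(s[i,i]):
  s(A) = √(2.8) = 1.6733
  s(B) = √(3.8) = 1.9494

Step 3 — r_{ij} = s_{ij} / (s_i · s_j):
  r[A,A] = 1 (diagonal).
  r[A,B] = -0.95 / (1.6733 · 1.9494) = -0.95 / 3.2619 = -0.2912
  r[B,B] = 1 (diagonal).

R is symmetric with unit diagonal. Assembling:

R = [[1, -0.2912],
 [-0.2912, 1]]


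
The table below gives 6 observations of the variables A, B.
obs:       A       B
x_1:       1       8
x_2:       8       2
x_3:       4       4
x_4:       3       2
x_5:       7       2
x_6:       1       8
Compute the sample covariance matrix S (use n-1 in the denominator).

Step 1 — column means:
  mean(A) = (1 + 8 + 4 + 3 + 7 + 1) / 6 = 24/6 = 4
  mean(B) = (8 + 2 + 4 + 2 + 2 + 8) / 6 = 26/6 = 4.3333

Step 2 — sample covariance S[i,j] = (1/(n-1)) · Σ_k (x_{k,i} - mean_i) · (x_{k,j} - mean_j), with n-1 = 5.
  S[A,A] = ((-3)·(-3) + (4)·(4) + (0)·(0) + (-1)·(-1) + (3)·(3) + (-3)·(-3)) / 5 = 44/5 = 8.8
  S[A,B] = ((-3)·(3.6667) + (4)·(-2.3333) + (0)·(-0.3333) + (-1)·(-2.3333) + (3)·(-2.3333) + (-3)·(3.6667)) / 5 = -36/5 = -7.2
  S[B,B] = ((3.6667)·(3.6667) + (-2.3333)·(-2.3333) + (-0.3333)·(-0.3333) + (-2.3333)·(-2.3333) + (-2.3333)·(-2.3333) + (3.6667)·(3.6667)) / 5 = 43.3333/5 = 8.6667

S is symmetric (S[j,i] = S[i,j]). Assembling:

S = [[8.8, -7.2],
 [-7.2, 8.6667]]


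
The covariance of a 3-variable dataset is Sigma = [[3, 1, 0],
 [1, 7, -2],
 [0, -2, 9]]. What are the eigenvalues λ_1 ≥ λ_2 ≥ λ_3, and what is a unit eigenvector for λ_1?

Step 1 — characteristic polynomial p(λ) = det(λI - Sigma) = λ³ - tr·λ² + c_1·λ - det, where tr = trace, c_1 = sum of the principal 2×2 minors, det = det(Sigma):
  tr = 3 + 7 + 9 = 19,
  c_1 = (3·7 - (1)²) + (3·9 - (0)²) + (7·9 - (-2)²) = 20 + 27 + 59 = 106,
  det = 3·(7·9 - (-2)²) - (1)·((1)·9 - (-2)·(0)) + (0)·((1)·(-2) - 7·(0)) = 3·(59) - (1)·(9) + (0)·(-2) = 168.
  So p(λ) = λ³ - 19λ² + 106λ - 168.
Step 2 — look for an integer root (rational root theorem: any rational root is an integer divisor of 168). Testing λ = 6:
  p(6) = 216 - 684 + 636 - 168 = 0  ✓
  Dividing out (λ - 6): p(λ) = (λ - 6)(λ² - 13λ + 28).
Step 3 — remaining eigenvalues from the quadratic λ² - 13λ + 28 = 0:
  Δ = 13² - 4·28 = 169 - 112 = 57,  λ = (13 ± √57)/2 = (13 ± 7.5498)/2 ≈ 10.2749 or 2.7251.
  Sorted: λ_1 = 10.2749,  λ_2 = 6,  λ_3 = 2.7251  (check: sum = 19 = tr ✓).

Step 4 — unit eigenvector for λ_1 ≈ 10.2749: v spans the null space of (Sigma - λ_1 I), whose rows are
  r_1 = (-7.2749, 1, 0),  r_2 = (1, -3.2749, -2),  r_3 = (0, -2, -1.2749).
  v is orthogonal to every row, so take v ∝ r_1 × r_2 = ((1)·(-2) - (0)·(-3.2749), (0)·(1) - (-7.2749)·(-2), (-7.2749)·(-3.2749) - (1)·(1)) ≈ (-2, -14.5498, 22.8248).
  Rescale (multiply by -1 so the first nonzero entry is positive): u = (2, 14.5498, -22.8248).
  ||u|| = √((2)² + (14.5498)² + (-22.8248)²) = √(736.667) ≈ 27.1416,  v_1 = u/||u|| ≈ (0.0737, 0.5361, -0.841) (||v_1|| = 1).

λ_1 = 10.2749,  λ_2 = 6,  λ_3 = 2.7251;  v_1 ≈ (0.0737, 0.5361, -0.841)
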